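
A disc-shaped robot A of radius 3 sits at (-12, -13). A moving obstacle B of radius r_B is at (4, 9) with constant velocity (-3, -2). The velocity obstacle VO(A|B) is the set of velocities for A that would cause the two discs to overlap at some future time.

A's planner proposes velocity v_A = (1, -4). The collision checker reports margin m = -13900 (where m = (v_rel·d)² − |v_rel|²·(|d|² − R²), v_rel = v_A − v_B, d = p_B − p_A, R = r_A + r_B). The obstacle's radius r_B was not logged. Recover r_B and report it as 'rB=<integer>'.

m = -13900
d = (16, 22);  v_rel = (4, -2),  |v_rel|² = 20
v_rel×d = (4)·(22) − (-2)·(16) = 120
since m = R²·20 − 120²:  R² = (14400 + -13900) / 20 = 25
R = √25 = 5  ⇒  r_B = 5 − 3 = 2

rB=2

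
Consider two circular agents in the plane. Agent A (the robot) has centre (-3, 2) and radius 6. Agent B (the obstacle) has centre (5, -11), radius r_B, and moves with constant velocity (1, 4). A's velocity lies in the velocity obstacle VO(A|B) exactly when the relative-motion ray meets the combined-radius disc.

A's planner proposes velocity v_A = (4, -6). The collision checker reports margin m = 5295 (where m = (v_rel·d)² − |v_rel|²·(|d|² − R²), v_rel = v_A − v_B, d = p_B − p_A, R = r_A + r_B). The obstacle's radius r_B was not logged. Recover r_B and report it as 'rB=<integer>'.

m = 5295
d = (8, -13);  v_rel = (3, -10),  |v_rel|² = 109
v_rel×d = (3)·(-13) − (-10)·(8) = 41
since m = R²·109 − 41²:  R² = (1681 + 5295) / 109 = 64
R = √64 = 8  ⇒  r_B = 8 − 6 = 2

rB=2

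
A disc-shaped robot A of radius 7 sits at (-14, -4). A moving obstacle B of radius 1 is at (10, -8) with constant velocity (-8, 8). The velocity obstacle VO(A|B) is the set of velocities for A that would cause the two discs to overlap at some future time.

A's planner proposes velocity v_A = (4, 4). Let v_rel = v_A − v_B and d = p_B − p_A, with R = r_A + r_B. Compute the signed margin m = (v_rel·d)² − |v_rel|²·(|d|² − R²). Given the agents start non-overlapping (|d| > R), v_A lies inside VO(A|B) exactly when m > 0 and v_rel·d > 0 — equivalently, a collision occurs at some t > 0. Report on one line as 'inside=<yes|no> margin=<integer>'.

d = (24, -4),  |d|² = 592;  R = 7+1 = 8,  c = 592−8² = 528
v_rel = (12, -4),  |v_rel|² = 160;  v_rel·d = (12)·(24) + (-4)·(-4) = 304
160·t² − 608·t + 528 = 0  ⇒  m = 304² − 160·528 = 7936
m = 7936 > 0,  v_rel·d = 304 > 0  ⇒  inside

inside=yes margin=7936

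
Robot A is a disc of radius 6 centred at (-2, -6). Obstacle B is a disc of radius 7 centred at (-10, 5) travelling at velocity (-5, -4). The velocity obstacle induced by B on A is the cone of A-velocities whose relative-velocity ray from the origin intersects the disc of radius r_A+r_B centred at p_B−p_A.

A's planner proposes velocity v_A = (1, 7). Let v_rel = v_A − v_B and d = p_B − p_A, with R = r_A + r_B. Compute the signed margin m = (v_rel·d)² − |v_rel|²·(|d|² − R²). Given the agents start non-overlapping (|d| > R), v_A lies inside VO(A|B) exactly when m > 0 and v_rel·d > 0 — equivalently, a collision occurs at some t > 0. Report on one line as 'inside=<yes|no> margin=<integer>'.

d = (-8, 11),  |d|² = 185;  R = 6+7 = 13,  c = 185−13² = 16
v_rel = (6, 11),  |v_rel|² = 157;  v_rel·d = (6)·(-8) + (11)·(11) = 73
157·t² − 146·t + 16 = 0  ⇒  m = 73² − 157·16 = 2817
m = 2817 > 0,  v_rel·d = 73 > 0  ⇒  inside

inside=yes margin=2817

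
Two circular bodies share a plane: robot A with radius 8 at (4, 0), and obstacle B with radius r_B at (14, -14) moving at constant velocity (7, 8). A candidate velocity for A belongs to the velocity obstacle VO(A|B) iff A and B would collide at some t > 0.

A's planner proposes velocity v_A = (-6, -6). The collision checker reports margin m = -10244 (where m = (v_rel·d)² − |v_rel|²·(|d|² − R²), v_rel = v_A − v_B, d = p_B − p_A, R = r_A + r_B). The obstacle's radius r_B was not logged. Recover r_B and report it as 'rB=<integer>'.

m = -10244
d = (10, -14);  v_rel = (-13, -14),  |v_rel|² = 365
v_rel×d = (-13)·(-14) − (-14)·(10) = 322
since m = R²·365 − 322²:  R² = (103684 + -10244) / 365 = 256
R = √256 = 16  ⇒  r_B = 16 − 8 = 8

rB=8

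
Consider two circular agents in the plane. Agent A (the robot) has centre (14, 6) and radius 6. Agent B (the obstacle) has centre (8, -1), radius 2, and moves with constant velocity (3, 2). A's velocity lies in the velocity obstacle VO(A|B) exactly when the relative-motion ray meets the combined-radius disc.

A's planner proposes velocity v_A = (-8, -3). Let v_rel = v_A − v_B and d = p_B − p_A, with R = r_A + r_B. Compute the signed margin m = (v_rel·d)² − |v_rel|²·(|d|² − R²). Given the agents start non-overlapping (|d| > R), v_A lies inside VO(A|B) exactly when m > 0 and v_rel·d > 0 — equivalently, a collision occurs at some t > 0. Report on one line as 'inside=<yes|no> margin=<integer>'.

d = (-6, -7),  |d|² = 85;  R = 6+2 = 8,  c = 85−8² = 21
v_rel = (-11, -5),  |v_rel|² = 146;  v_rel·d = (-11)·(-6) + (-5)·(-7) = 101
146·t² − 202·t + 21 = 0  ⇒  m = 101² − 146·21 = 7135
m = 7135 > 0,  v_rel·d = 101 > 0  ⇒  inside

inside=yes margin=7135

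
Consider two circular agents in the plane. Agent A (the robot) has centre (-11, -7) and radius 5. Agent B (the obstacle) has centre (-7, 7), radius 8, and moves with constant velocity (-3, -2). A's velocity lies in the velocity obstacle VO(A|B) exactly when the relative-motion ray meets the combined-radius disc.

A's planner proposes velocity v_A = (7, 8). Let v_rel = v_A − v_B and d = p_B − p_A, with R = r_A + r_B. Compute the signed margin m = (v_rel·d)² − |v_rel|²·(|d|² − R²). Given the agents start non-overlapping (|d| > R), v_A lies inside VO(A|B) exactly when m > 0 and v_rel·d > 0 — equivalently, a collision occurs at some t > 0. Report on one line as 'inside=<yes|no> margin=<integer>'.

d = (4, 14),  |d|² = 212;  R = 5+8 = 13,  c = 212−13² = 43
v_rel = (10, 10),  |v_rel|² = 200;  v_rel·d = (10)·(4) + (10)·(14) = 180
200·t² − 360·t + 43 = 0  ⇒  m = 180² − 200·43 = 23800
m = 23800 > 0,  v_rel·d = 180 > 0  ⇒  inside

inside=yes margin=23800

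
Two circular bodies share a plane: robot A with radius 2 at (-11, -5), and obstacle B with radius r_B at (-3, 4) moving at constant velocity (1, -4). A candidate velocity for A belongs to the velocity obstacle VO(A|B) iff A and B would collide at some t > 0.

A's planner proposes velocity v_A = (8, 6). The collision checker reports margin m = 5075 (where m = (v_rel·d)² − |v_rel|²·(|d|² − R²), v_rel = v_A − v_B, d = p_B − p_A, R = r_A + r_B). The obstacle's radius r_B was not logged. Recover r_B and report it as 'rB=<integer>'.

m = 5075
d = (8, 9);  v_rel = (7, 10),  |v_rel|² = 149
v_rel×d = (7)·(9) − (10)·(8) = -17
since m = R²·149 − (-17)²:  R² = (289 + 5075) / 149 = 36
R = √36 = 6  ⇒  r_B = 6 − 2 = 4

rB=4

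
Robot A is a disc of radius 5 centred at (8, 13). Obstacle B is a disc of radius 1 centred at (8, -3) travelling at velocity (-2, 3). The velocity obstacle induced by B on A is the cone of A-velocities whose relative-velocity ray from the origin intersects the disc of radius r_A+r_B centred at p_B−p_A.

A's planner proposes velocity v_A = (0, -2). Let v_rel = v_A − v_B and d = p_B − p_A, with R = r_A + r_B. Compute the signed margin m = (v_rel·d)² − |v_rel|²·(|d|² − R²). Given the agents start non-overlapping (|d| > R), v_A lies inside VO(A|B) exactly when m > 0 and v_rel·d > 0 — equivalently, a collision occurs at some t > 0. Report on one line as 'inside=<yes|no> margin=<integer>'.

d = (0, -16),  |d|² = 256;  R = 5+1 = 6,  c = 256−6² = 220
v_rel = (2, -5),  |v_rel|² = 29;  v_rel·d = (2)·(0) + (-5)·(-16) = 80
29·t² − 160·t + 220 = 0  ⇒  m = 80² − 29·220 = 20
m = 20 > 0,  v_rel·d = 80 > 0  ⇒  inside

inside=yes margin=20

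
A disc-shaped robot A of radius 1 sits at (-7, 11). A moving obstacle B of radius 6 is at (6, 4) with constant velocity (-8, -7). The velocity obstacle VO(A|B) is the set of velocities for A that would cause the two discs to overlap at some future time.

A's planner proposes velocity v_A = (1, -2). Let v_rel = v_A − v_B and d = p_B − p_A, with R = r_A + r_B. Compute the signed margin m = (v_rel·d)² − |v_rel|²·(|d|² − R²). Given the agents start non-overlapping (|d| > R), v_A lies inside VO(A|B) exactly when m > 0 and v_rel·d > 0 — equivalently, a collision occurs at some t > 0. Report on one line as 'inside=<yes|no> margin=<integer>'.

d = (13, -7),  |d|² = 218;  R = 1+6 = 7,  c = 218−7² = 169
v_rel = (9, 5),  |v_rel|² = 106;  v_rel·d = (9)·(13) + (5)·(-7) = 82
106·t² − 164·t + 169 = 0  ⇒  m = 82² − 106·169 = -11190
m = -11190 < 0,  v_rel·d = 82 > 0  ⇒  outside

inside=no margin=-11190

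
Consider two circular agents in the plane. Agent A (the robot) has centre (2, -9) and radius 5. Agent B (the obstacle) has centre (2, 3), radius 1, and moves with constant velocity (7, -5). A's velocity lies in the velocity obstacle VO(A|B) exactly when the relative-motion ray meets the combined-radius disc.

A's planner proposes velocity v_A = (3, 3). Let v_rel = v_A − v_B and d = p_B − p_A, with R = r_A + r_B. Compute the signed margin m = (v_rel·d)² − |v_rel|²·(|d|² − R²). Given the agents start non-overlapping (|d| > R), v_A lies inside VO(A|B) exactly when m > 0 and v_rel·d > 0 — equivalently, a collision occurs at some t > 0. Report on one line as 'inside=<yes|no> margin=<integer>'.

d = (0, 12),  |d|² = 144;  R = 5+1 = 6,  c = 144−6² = 108
v_rel = (-4, 8),  |v_rel|² = 80;  v_rel·d = (-4)·(0) + (8)·(12) = 96
80·t² − 192·t + 108 = 0  ⇒  m = 96² − 80·108 = 576
m = 576 > 0,  v_rel·d = 96 > 0  ⇒  inside

inside=yes margin=576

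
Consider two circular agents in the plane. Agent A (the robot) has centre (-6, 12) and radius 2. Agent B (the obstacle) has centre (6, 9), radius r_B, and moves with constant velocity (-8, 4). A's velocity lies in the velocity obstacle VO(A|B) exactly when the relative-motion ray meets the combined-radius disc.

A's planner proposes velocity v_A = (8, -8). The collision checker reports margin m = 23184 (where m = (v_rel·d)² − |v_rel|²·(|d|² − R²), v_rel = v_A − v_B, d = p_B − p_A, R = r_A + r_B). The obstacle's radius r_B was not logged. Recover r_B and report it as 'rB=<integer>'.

m = 23184
d = (12, -3);  v_rel = (16, -12),  |v_rel|² = 400
v_rel×d = (16)·(-3) − (-12)·(12) = 96
since m = R²·400 − 96²:  R² = (9216 + 23184) / 400 = 81
R = √81 = 9  ⇒  r_B = 9 − 2 = 7

rB=7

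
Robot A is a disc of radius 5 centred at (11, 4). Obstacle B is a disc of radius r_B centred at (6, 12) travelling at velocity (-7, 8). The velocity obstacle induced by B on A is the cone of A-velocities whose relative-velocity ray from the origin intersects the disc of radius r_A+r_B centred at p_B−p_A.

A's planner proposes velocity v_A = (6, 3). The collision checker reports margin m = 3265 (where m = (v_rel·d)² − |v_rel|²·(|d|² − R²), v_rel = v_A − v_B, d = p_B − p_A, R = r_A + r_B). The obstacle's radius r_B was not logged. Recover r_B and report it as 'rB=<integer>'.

m = 3265
d = (-5, 8);  v_rel = (13, -5),  |v_rel|² = 194
v_rel×d = (13)·(8) − (-5)·(-5) = 79
since m = R²·194 − 79²:  R² = (6241 + 3265) / 194 = 49
R = √49 = 7  ⇒  r_B = 7 − 5 = 2

rB=2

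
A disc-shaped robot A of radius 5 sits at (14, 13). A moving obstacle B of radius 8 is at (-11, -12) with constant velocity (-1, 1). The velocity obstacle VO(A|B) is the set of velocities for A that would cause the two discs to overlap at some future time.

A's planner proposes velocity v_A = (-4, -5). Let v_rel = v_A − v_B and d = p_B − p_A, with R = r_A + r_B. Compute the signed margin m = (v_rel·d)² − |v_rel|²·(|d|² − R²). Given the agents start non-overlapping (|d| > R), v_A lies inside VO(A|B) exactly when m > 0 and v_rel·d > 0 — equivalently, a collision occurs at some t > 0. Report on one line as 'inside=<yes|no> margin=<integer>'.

d = (-25, -25),  |d|² = 1250;  R = 5+8 = 13,  c = 1250−13² = 1081
v_rel = (-3, -6),  |v_rel|² = 45;  v_rel·d = (-3)·(-25) + (-6)·(-25) = 225
45·t² − 450·t + 1081 = 0  ⇒  m = 225² − 45·1081 = 1980
m = 1980 > 0,  v_rel·d = 225 > 0  ⇒  inside

inside=yes margin=1980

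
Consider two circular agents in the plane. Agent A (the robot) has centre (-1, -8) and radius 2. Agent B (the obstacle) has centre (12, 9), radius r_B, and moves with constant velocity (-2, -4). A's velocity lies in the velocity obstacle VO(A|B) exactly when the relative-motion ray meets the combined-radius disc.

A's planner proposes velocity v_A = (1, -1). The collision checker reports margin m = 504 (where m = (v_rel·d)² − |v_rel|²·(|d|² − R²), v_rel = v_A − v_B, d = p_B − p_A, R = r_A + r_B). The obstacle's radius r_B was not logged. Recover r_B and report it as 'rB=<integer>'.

m = 504
d = (13, 17);  v_rel = (3, 3),  |v_rel|² = 18
v_rel×d = (3)·(17) − (3)·(13) = 12
since m = R²·18 − 12²:  R² = (144 + 504) / 18 = 36
R = √36 = 6  ⇒  r_B = 6 − 2 = 4

rB=4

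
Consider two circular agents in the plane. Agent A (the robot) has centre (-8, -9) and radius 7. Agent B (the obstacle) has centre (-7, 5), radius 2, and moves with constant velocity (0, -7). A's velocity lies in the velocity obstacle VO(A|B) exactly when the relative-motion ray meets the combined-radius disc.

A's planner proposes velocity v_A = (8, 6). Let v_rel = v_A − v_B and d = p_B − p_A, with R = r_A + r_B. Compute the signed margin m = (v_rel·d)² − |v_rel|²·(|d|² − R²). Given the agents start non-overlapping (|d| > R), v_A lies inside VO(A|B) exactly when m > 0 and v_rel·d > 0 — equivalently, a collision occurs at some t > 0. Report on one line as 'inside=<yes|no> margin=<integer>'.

d = (1, 14),  |d|² = 197;  R = 7+2 = 9,  c = 197−9² = 116
v_rel = (8, 13),  |v_rel|² = 233;  v_rel·d = (8)·(1) + (13)·(14) = 190
233·t² − 380·t + 116 = 0  ⇒  m = 190² − 233·116 = 9072
m = 9072 > 0,  v_rel·d = 190 > 0  ⇒  inside

inside=yes margin=9072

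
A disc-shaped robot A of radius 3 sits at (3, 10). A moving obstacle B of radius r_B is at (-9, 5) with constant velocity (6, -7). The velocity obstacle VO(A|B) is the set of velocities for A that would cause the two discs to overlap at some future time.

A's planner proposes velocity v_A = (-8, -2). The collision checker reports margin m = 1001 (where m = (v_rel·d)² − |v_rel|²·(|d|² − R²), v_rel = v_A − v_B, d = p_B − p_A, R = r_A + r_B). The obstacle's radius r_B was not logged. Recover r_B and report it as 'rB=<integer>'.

m = 1001
d = (-12, -5);  v_rel = (-14, 5),  |v_rel|² = 221
v_rel×d = (-14)·(-5) − (5)·(-12) = 130
since m = R²·221 − 130²:  R² = (16900 + 1001) / 221 = 81
R = √81 = 9  ⇒  r_B = 9 − 3 = 6

rB=6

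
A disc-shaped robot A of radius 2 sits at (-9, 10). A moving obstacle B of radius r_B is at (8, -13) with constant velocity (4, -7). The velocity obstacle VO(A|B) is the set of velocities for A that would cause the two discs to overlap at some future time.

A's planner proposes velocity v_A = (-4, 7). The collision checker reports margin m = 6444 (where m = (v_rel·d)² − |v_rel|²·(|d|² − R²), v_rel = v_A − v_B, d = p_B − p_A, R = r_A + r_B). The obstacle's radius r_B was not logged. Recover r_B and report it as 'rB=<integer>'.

m = 6444
d = (17, -23);  v_rel = (-8, 14),  |v_rel|² = 260
v_rel×d = (-8)·(-23) − (14)·(17) = -54
since m = R²·260 − (-54)²:  R² = (2916 + 6444) / 260 = 36
R = √36 = 6  ⇒  r_B = 6 − 2 = 4

rB=4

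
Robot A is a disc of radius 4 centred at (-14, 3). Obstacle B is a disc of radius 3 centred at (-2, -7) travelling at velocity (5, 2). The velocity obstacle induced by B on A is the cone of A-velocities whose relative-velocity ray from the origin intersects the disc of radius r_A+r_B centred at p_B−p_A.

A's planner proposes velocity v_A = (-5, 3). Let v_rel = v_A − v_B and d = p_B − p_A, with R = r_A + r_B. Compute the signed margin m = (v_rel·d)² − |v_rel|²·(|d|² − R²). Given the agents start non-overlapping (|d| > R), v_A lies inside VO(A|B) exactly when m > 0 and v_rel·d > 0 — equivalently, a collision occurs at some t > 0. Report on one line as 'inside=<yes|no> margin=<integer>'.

d = (12, -10),  |d|² = 244;  R = 4+3 = 7,  c = 244−7² = 195
v_rel = (-10, 1),  |v_rel|² = 101;  v_rel·d = (-10)·(12) + (1)·(-10) = -130
101·t² + 260·t + 195 = 0  ⇒  m = (-130)² − 101·195 = -2795
m = -2795 < 0,  v_rel·d = -130 < 0  ⇒  outside

inside=no margin=-2795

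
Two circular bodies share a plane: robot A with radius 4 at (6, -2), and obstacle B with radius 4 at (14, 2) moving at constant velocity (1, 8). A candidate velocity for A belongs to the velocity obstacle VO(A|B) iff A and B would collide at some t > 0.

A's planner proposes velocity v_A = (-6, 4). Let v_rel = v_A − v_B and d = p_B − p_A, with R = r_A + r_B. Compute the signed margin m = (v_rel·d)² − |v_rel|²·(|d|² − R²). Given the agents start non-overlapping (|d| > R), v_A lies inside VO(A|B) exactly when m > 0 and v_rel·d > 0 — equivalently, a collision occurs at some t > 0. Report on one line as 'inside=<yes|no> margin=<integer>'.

d = (8, 4),  |d|² = 80;  R = 4+4 = 8,  c = 80−8² = 16
v_rel = (-7, -4),  |v_rel|² = 65;  v_rel·d = (-7)·(8) + (-4)·(4) = -72
65·t² + 144·t + 16 = 0  ⇒  m = (-72)² − 65·16 = 4144
m = 4144 > 0,  v_rel·d = -72 < 0  ⇒  outside

inside=no margin=4144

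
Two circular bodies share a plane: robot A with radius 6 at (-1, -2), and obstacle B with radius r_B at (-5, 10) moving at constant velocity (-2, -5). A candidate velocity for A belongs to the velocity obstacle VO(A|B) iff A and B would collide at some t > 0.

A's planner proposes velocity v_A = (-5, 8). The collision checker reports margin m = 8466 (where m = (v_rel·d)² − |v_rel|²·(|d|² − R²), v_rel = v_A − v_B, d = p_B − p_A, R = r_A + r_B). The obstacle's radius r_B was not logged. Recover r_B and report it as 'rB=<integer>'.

m = 8466
d = (-4, 12);  v_rel = (-3, 13),  |v_rel|² = 178
v_rel×d = (-3)·(12) − (13)·(-4) = 16
since m = R²·178 − 16²:  R² = (256 + 8466) / 178 = 49
R = √49 = 7  ⇒  r_B = 7 − 6 = 1

rB=1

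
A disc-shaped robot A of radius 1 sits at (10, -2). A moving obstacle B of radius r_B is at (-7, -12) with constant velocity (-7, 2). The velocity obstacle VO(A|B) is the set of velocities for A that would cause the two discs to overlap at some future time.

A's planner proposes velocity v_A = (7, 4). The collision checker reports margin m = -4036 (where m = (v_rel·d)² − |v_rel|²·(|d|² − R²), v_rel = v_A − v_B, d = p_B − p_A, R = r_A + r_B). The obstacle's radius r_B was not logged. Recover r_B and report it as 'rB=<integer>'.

m = -4036
d = (-17, -10);  v_rel = (14, 2),  |v_rel|² = 200
v_rel×d = (14)·(-10) − (2)·(-17) = -106
since m = R²·200 − (-106)²:  R² = (11236 + -4036) / 200 = 36
R = √36 = 6  ⇒  r_B = 6 − 1 = 5

rB=5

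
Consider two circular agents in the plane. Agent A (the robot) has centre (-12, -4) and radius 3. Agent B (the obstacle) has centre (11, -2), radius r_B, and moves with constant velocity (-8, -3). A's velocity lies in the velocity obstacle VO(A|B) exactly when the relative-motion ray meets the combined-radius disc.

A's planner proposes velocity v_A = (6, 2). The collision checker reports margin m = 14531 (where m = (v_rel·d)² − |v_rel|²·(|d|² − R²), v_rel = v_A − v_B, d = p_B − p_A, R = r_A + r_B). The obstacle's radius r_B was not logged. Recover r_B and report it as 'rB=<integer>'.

m = 14531
d = (23, 2);  v_rel = (14, 5),  |v_rel|² = 221
v_rel×d = (14)·(2) − (5)·(23) = -87
since m = R²·221 − (-87)²:  R² = (7569 + 14531) / 221 = 100
R = √100 = 10  ⇒  r_B = 10 − 3 = 7

rB=7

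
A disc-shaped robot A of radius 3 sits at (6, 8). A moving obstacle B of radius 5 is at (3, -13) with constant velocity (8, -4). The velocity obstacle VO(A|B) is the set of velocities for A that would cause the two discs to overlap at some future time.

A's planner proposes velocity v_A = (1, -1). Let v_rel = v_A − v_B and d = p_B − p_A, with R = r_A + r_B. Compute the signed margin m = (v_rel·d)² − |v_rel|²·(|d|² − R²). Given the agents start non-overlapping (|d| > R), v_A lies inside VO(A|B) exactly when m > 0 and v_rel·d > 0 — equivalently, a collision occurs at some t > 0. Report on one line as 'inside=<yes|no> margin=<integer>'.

d = (-3, -21),  |d|² = 450;  R = 3+5 = 8,  c = 450−8² = 386
v_rel = (-7, 3),  |v_rel|² = 58;  v_rel·d = (-7)·(-3) + (3)·(-21) = -42
58·t² + 84·t + 386 = 0  ⇒  m = (-42)² − 58·386 = -20624
m = -20624 < 0,  v_rel·d = -42 < 0  ⇒  outside

inside=no margin=-20624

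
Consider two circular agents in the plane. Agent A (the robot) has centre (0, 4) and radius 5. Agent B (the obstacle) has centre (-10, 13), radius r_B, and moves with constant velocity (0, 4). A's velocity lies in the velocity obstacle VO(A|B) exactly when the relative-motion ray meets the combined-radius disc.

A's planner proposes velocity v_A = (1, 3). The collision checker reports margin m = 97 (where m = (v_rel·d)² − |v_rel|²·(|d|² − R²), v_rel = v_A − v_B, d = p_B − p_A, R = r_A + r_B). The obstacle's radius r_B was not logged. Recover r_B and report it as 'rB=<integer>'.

m = 97
d = (-10, 9);  v_rel = (1, -1),  |v_rel|² = 2
v_rel×d = (1)·(9) − (-1)·(-10) = -1
since m = R²·2 − (-1)²:  R² = (1 + 97) / 2 = 49
R = √49 = 7  ⇒  r_B = 7 − 5 = 2

rB=2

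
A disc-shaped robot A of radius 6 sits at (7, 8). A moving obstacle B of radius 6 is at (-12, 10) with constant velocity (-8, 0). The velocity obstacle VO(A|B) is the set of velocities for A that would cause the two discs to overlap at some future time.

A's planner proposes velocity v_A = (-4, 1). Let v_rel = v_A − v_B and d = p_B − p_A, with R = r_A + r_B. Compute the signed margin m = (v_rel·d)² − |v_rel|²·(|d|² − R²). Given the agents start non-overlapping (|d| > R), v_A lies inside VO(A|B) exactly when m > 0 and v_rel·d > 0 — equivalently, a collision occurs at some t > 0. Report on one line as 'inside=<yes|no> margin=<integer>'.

d = (-19, 2),  |d|² = 365;  R = 6+6 = 12,  c = 365−12² = 221
v_rel = (4, 1),  |v_rel|² = 17;  v_rel·d = (4)·(-19) + (1)·(2) = -74
17·t² + 148·t + 221 = 0  ⇒  m = (-74)² − 17·221 = 1719
m = 1719 > 0,  v_rel·d = -74 < 0  ⇒  outside

inside=no margin=1719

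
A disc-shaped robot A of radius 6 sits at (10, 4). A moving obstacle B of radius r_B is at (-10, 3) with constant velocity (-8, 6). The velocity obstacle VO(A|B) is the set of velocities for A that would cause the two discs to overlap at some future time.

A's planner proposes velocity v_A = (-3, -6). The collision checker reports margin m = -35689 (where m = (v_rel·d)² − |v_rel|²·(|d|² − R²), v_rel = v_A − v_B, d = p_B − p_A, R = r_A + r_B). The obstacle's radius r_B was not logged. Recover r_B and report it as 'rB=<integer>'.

m = -35689
d = (-20, -1);  v_rel = (5, -12),  |v_rel|² = 169
v_rel×d = (5)·(-1) − (-12)·(-20) = -245
since m = R²·169 − (-245)²:  R² = (60025 + -35689) / 169 = 144
R = √144 = 12  ⇒  r_B = 12 − 6 = 6

rB=6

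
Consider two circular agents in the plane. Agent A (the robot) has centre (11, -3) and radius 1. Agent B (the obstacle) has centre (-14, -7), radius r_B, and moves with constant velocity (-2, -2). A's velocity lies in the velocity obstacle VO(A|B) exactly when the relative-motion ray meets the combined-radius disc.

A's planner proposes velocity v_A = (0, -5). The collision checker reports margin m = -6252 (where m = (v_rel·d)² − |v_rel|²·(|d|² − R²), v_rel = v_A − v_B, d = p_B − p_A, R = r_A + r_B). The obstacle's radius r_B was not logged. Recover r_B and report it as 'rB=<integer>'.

m = -6252
d = (-25, -4);  v_rel = (2, -3),  |v_rel|² = 13
v_rel×d = (2)·(-4) − (-3)·(-25) = -83
since m = R²·13 − (-83)²:  R² = (6889 + -6252) / 13 = 49
R = √49 = 7  ⇒  r_B = 7 − 1 = 6

rB=6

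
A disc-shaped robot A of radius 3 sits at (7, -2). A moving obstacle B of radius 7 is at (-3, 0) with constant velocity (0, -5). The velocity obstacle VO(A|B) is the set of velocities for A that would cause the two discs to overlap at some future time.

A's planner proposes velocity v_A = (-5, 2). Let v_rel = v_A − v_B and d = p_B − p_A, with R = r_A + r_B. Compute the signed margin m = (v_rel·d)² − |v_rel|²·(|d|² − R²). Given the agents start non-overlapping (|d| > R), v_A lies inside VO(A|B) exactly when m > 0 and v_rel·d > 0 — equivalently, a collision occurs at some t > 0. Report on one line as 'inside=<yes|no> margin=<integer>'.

d = (-10, 2),  |d|² = 104;  R = 3+7 = 10,  c = 104−10² = 4
v_rel = (-5, 7),  |v_rel|² = 74;  v_rel·d = (-5)·(-10) + (7)·(2) = 64
74·t² − 128·t + 4 = 0  ⇒  m = 64² − 74·4 = 3800
m = 3800 > 0,  v_rel·d = 64 > 0  ⇒  inside

inside=yes margin=3800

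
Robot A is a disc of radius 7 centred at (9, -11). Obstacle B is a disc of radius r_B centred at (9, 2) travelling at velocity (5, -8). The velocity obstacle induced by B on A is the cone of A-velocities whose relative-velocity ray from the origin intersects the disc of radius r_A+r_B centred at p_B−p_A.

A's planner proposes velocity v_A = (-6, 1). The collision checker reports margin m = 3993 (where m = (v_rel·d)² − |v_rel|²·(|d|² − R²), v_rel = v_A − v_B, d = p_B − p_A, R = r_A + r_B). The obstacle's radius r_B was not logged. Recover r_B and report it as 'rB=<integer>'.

m = 3993
d = (0, 13);  v_rel = (-11, 9),  |v_rel|² = 202
v_rel×d = (-11)·(13) − (9)·(0) = -143
since m = R²·202 − (-143)²:  R² = (20449 + 3993) / 202 = 121
R = √121 = 11  ⇒  r_B = 11 − 7 = 4

rB=4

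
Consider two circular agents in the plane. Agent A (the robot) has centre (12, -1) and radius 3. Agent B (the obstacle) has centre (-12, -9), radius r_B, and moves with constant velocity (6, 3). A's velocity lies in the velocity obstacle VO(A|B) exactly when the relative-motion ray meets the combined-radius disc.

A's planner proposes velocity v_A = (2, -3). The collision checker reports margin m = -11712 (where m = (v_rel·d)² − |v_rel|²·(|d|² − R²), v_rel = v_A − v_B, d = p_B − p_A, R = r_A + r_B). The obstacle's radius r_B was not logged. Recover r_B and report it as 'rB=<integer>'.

m = -11712
d = (-24, -8);  v_rel = (-4, -6),  |v_rel|² = 52
v_rel×d = (-4)·(-8) − (-6)·(-24) = -112
since m = R²·52 − (-112)²:  R² = (12544 + -11712) / 52 = 16
R = √16 = 4  ⇒  r_B = 4 − 3 = 1

rB=1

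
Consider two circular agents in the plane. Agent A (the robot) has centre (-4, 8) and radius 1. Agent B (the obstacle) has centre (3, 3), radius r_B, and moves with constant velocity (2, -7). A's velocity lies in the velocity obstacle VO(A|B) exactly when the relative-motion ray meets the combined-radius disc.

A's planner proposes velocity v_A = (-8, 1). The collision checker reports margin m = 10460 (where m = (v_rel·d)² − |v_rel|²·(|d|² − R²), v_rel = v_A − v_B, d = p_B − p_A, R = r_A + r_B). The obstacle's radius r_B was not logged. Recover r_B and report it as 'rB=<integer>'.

m = 10460
d = (7, -5);  v_rel = (-10, 8),  |v_rel|² = 164
v_rel×d = (-10)·(-5) − (8)·(7) = -6
since m = R²·164 − (-6)²:  R² = (36 + 10460) / 164 = 64
R = √64 = 8  ⇒  r_B = 8 − 1 = 7

rB=7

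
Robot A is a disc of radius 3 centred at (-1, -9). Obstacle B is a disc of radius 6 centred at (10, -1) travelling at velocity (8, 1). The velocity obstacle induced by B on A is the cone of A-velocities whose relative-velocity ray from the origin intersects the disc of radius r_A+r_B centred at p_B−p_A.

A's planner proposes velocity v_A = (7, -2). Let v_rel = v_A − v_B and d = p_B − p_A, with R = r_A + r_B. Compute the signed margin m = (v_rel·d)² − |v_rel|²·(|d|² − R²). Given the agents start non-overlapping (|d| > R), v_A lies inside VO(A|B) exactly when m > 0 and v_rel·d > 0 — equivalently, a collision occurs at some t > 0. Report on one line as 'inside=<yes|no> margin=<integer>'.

d = (11, 8),  |d|² = 185;  R = 3+6 = 9,  c = 185−9² = 104
v_rel = (-1, -3),  |v_rel|² = 10;  v_rel·d = (-1)·(11) + (-3)·(8) = -35
10·t² + 70·t + 104 = 0  ⇒  m = (-35)² − 10·104 = 185
m = 185 > 0,  v_rel·d = -35 < 0  ⇒  outside

inside=no margin=185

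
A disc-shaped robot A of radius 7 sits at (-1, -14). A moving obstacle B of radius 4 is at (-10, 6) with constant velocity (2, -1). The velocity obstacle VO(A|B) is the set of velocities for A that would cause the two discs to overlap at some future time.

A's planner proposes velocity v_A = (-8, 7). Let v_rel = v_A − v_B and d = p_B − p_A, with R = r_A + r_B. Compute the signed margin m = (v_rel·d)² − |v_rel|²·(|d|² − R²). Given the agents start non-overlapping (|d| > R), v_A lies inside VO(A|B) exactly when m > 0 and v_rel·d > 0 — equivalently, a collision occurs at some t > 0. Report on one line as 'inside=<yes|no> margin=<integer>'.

d = (-9, 20),  |d|² = 481;  R = 7+4 = 11,  c = 481−11² = 360
v_rel = (-10, 8),  |v_rel|² = 164;  v_rel·d = (-10)·(-9) + (8)·(20) = 250
164·t² − 500·t + 360 = 0  ⇒  m = 250² − 164·360 = 3460
m = 3460 > 0,  v_rel·d = 250 > 0  ⇒  inside

inside=yes margin=3460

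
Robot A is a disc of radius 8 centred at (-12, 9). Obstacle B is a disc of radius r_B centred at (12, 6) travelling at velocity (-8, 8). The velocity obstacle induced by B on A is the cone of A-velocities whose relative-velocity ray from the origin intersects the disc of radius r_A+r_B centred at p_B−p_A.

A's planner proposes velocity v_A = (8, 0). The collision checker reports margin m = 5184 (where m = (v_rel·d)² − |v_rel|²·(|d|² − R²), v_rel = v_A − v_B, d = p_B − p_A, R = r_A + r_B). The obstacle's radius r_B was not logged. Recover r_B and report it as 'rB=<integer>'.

m = 5184
d = (24, -3);  v_rel = (16, -8),  |v_rel|² = 320
v_rel×d = (16)·(-3) − (-8)·(24) = 144
since m = R²·320 − 144²:  R² = (20736 + 5184) / 320 = 81
R = √81 = 9  ⇒  r_B = 9 − 8 = 1

rB=1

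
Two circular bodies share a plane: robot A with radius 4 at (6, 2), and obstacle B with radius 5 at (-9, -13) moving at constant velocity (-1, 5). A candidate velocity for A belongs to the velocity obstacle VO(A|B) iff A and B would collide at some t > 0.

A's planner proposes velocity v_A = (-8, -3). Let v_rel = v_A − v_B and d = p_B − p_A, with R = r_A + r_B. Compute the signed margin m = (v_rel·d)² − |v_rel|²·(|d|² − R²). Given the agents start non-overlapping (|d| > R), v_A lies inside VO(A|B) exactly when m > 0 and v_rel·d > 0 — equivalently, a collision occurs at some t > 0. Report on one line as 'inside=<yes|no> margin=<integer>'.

d = (-15, -15),  |d|² = 450;  R = 4+5 = 9,  c = 450−9² = 369
v_rel = (-7, -8),  |v_rel|² = 113;  v_rel·d = (-7)·(-15) + (-8)·(-15) = 225
113·t² − 450·t + 369 = 0  ⇒  m = 225² − 113·369 = 8928
m = 8928 > 0,  v_rel·d = 225 > 0  ⇒  inside

inside=yes margin=8928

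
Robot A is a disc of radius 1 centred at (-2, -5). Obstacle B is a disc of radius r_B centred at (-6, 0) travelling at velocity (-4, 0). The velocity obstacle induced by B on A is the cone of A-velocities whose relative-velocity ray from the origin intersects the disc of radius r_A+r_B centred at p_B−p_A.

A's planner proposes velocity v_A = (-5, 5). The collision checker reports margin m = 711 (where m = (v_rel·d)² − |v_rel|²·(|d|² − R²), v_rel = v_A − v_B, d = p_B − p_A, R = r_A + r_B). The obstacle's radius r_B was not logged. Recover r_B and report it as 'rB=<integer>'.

m = 711
d = (-4, 5);  v_rel = (-1, 5),  |v_rel|² = 26
v_rel×d = (-1)·(5) − (5)·(-4) = 15
since m = R²·26 − 15²:  R² = (225 + 711) / 26 = 36
R = √36 = 6  ⇒  r_B = 6 − 1 = 5

rB=5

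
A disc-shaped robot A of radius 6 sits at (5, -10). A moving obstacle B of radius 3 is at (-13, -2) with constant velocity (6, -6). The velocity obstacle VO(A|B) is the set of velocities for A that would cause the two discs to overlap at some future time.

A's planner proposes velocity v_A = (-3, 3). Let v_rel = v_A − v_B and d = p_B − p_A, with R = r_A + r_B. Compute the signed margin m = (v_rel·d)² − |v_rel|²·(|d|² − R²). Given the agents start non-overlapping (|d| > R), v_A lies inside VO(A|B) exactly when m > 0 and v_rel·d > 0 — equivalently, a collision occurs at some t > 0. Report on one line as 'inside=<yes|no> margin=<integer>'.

d = (-18, 8),  |d|² = 388;  R = 6+3 = 9,  c = 388−9² = 307
v_rel = (-9, 9),  |v_rel|² = 162;  v_rel·d = (-9)·(-18) + (9)·(8) = 234
162·t² − 468·t + 307 = 0  ⇒  m = 234² − 162·307 = 5022
m = 5022 > 0,  v_rel·d = 234 > 0  ⇒  inside

inside=yes margin=5022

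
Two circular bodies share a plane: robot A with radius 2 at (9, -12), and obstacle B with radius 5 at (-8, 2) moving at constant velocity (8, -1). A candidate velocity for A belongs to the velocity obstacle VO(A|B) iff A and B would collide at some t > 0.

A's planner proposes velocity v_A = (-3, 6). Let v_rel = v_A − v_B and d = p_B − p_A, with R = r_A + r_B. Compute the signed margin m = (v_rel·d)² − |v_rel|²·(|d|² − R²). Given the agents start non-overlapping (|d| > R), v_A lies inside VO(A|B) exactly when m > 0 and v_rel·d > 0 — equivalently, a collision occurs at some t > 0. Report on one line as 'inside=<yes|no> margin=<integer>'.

d = (-17, 14),  |d|² = 485;  R = 2+5 = 7,  c = 485−7² = 436
v_rel = (-11, 7),  |v_rel|² = 170;  v_rel·d = (-11)·(-17) + (7)·(14) = 285
170·t² − 570·t + 436 = 0  ⇒  m = 285² − 170·436 = 7105
m = 7105 > 0,  v_rel·d = 285 > 0  ⇒  inside

inside=yes margin=7105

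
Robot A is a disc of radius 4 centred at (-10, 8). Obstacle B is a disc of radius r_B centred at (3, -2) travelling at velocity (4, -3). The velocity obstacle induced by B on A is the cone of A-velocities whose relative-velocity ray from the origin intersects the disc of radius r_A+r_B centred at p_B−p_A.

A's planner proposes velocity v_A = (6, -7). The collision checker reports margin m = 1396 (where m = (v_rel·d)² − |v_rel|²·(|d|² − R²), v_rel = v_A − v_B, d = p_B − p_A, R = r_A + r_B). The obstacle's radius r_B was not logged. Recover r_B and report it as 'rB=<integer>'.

m = 1396
d = (13, -10);  v_rel = (2, -4),  |v_rel|² = 20
v_rel×d = (2)·(-10) − (-4)·(13) = 32
since m = R²·20 − 32²:  R² = (1024 + 1396) / 20 = 121
R = √121 = 11  ⇒  r_B = 11 − 4 = 7

rB=7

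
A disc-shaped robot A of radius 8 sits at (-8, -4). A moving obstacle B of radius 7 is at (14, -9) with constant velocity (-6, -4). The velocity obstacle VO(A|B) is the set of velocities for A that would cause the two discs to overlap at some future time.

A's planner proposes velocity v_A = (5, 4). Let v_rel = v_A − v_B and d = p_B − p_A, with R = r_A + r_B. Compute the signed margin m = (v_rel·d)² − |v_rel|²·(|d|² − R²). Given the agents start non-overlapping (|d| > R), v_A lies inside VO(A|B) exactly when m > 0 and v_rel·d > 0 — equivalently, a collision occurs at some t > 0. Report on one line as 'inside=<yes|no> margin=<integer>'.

d = (22, -5),  |d|² = 509;  R = 8+7 = 15,  c = 509−15² = 284
v_rel = (11, 8),  |v_rel|² = 185;  v_rel·d = (11)·(22) + (8)·(-5) = 202
185·t² − 404·t + 284 = 0  ⇒  m = 202² − 185·284 = -11736
m = -11736 < 0,  v_rel·d = 202 > 0  ⇒  outside

inside=no margin=-11736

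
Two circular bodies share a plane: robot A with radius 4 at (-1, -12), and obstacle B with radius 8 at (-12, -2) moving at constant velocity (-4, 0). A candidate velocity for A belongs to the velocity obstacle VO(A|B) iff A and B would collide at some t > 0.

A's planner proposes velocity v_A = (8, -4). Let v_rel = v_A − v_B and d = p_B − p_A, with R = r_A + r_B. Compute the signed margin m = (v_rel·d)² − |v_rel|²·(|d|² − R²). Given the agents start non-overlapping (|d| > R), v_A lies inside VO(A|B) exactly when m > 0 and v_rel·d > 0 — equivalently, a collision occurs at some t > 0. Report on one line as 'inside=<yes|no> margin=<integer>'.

d = (-11, 10),  |d|² = 221;  R = 4+8 = 12,  c = 221−12² = 77
v_rel = (12, -4),  |v_rel|² = 160;  v_rel·d = (12)·(-11) + (-4)·(10) = -172
160·t² + 344·t + 77 = 0  ⇒  m = (-172)² − 160·77 = 17264
m = 17264 > 0,  v_rel·d = -172 < 0  ⇒  outside

inside=no margin=17264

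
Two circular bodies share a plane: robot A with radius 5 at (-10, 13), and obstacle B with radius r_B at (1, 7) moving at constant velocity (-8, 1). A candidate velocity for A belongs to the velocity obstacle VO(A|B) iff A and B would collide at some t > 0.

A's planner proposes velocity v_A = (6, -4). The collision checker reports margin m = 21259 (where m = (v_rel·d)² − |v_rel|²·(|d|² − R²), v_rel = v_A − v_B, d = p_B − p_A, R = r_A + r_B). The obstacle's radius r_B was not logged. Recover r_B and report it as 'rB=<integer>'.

m = 21259
d = (11, -6);  v_rel = (14, -5),  |v_rel|² = 221
v_rel×d = (14)·(-6) − (-5)·(11) = -29
since m = R²·221 − (-29)²:  R² = (841 + 21259) / 221 = 100
R = √100 = 10  ⇒  r_B = 10 − 5 = 5

rB=5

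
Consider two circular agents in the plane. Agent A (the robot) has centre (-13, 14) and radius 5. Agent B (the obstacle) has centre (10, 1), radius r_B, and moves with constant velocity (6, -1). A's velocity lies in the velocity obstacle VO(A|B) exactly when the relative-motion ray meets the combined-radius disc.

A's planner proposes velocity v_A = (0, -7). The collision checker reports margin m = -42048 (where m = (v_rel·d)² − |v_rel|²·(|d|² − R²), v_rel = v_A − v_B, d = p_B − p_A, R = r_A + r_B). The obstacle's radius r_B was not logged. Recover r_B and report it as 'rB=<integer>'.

m = -42048
d = (23, -13);  v_rel = (-6, -6),  |v_rel|² = 72
v_rel×d = (-6)·(-13) − (-6)·(23) = 216
since m = R²·72 − 216²:  R² = (46656 + -42048) / 72 = 64
R = √64 = 8  ⇒  r_B = 8 − 5 = 3

rB=3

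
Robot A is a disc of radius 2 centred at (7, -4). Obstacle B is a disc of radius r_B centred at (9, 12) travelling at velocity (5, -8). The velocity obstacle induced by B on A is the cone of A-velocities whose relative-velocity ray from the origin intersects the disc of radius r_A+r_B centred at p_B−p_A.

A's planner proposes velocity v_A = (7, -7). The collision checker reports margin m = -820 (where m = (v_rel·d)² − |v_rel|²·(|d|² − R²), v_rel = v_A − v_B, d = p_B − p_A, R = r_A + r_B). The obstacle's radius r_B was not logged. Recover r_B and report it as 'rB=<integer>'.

m = -820
d = (2, 16);  v_rel = (2, 1),  |v_rel|² = 5
v_rel×d = (2)·(16) − (1)·(2) = 30
since m = R²·5 − 30²:  R² = (900 + -820) / 5 = 16
R = √16 = 4  ⇒  r_B = 4 − 2 = 2

rB=2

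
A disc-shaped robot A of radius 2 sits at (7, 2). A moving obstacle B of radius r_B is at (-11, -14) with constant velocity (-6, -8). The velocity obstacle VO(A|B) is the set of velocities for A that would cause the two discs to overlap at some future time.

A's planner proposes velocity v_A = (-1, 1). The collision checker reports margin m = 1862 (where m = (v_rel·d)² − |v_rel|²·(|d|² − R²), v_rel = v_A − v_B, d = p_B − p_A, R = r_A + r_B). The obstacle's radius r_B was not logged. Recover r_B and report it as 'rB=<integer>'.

m = 1862
d = (-18, -16);  v_rel = (5, 9),  |v_rel|² = 106
v_rel×d = (5)·(-16) − (9)·(-18) = 82
since m = R²·106 − 82²:  R² = (6724 + 1862) / 106 = 81
R = √81 = 9  ⇒  r_B = 9 − 2 = 7

rB=7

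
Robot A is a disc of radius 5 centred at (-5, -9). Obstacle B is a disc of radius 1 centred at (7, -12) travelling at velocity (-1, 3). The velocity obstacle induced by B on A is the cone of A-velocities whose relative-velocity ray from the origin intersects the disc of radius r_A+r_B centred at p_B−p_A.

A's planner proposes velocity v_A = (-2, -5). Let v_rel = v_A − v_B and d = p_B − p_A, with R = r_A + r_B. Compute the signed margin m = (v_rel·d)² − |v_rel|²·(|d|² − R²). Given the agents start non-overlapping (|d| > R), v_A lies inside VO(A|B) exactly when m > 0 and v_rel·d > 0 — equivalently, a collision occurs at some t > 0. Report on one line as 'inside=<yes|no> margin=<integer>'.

d = (12, -3),  |d|² = 153;  R = 5+1 = 6,  c = 153−6² = 117
v_rel = (-1, -8),  |v_rel|² = 65;  v_rel·d = (-1)·(12) + (-8)·(-3) = 12
65·t² − 24·t + 117 = 0  ⇒  m = 12² − 65·117 = -7461
m = -7461 < 0,  v_rel·d = 12 > 0  ⇒  outside

inside=no margin=-7461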